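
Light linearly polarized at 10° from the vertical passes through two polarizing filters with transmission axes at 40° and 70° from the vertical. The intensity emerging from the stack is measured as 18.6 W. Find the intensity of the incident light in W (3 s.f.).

I₁ = I₀ cos²(40° − 10°) = I₀ cos²(30°) = 0.75 I₀.
I₂ = I₁ cos²(70° − 40°) = 0.75 I₀ · cos²(30°) = 0.5625 I₀.
So 18.6 W = 0.5625 I₀, giving I₀ = 18.6/0.5625 = 33.07 W.

I₀ ≈ 33.1 W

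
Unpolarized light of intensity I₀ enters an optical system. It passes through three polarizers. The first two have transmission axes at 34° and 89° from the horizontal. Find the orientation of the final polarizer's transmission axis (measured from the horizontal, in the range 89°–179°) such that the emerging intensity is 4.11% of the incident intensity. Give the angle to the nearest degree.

θ ≈ 149°

Unpolarized light through the first polarizer → I₁ = ½ I₀, now polarized at 34°.
I₂ = I₁ cos²(89° − 34°) = 0.5 I₀ · cos²(55°) = 0.1645 I₀.
Need I₃/I₀ = 0.0411, so cos²(θ − 89°) = 0.0411 / 0.1645 = 0.2499.
θ − 89° = arccos(√0.2499) = 60.0°, giving θ ≈ 89 + 60.0 = 149.0°.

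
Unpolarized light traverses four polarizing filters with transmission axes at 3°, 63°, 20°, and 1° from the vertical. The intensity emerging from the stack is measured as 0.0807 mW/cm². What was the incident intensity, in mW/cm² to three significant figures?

I₀ ≈ 1.35 mW/cm²

Unpolarized light through the first polarizer → I₁ = ½ I₀, now polarized at 3°.
I₂ = I₁ cos²(63° − 3°) = 0.5 I₀ · cos²(60°) = 0.125 I₀.
I₃ = I₂ cos²(20° − 63°) = 0.125 I₀ · cos²(43°) = 0.06686 I₀.
I₄ = I₃ cos²(1° − 20°) = 0.06686 I₀ · cos²(19°) = 0.05977 I₀.
So 0.0807 mW/cm² = 0.05977 I₀, giving I₀ = 0.0807/0.05977 = 1.35 mW/cm².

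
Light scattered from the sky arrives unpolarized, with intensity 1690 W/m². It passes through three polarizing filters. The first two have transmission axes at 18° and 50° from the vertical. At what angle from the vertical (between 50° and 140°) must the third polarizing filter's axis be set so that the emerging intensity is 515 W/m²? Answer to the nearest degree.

Unpolarized light through the first polarizer → I₁ = ½ I₀, now polarized at 18°.
I₂ = I₁ cos²(50° − 18°) = 0.5 I₀ · cos²(32°) = 0.3596 I₀.
Target fraction: 515 / 1690 W/m² = 0.3047 of I₀.
Need I₃/I₀ = 0.3047, so cos²(θ − 50°) = 0.3047 / 0.3596 = 0.8474.
θ − 50° = arccos(√0.8474) = 23.0°, giving θ ≈ 50 + 23.0 = 73.0°.

θ ≈ 73°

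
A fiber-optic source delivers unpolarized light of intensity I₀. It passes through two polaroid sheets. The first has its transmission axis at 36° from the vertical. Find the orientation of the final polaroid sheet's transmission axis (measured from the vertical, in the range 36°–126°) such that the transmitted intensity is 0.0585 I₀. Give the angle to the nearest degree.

θ ≈ 106°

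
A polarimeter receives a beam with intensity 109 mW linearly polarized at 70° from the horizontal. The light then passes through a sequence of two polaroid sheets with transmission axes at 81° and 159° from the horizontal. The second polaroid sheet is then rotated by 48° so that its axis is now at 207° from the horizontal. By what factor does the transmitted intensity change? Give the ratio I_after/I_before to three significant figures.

Before rotation:
I₁ = I₀ cos²(81° − 70°) = I₀ cos²(11°) = 0.9636 I₀.
I₂ = I₁ cos²(159° − 81°) = 0.9636 I₀ · cos²(78°) = 0.04165 I₀.
After rotation:
I₁ = I₀ cos²(81° − 70°) = I₀ cos²(11°) = 0.9636 I₀.
Angle between axes 1 and 2: 54°. I₂ = 0.9636 I₀ · cos²(54°) = 0.3329 I₀.
Ratio = 0.3329 / 0.04165 = 7.992.

I_new/I_old ≈ 7.99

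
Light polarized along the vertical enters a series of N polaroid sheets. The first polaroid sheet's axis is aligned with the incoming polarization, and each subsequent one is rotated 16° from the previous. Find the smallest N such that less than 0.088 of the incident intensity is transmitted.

N = 32

First polarizer is aligned with the polarization: full transmission.
Each further stage multiplies by cos²(16°) = 0.924.
After N polarizers: T = 0.924^(N−1). Require T < 0.088 ⇒ N−1 > ln(0.088)/ln(0.924) = 30.76, so N−1 ≥ 31 and N = 32.
Check: N=32 gives T = 0.08633 < 0.088; N=31 gives T = 0.09343.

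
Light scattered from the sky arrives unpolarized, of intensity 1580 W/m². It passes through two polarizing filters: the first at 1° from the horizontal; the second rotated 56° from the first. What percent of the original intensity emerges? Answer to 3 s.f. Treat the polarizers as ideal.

≈ 15.6%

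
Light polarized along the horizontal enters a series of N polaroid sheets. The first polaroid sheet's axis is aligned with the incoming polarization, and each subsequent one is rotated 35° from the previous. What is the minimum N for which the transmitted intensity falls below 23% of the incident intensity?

First polarizer is aligned with the polarization: full transmission.
Each further stage multiplies by cos²(35°) = 0.671.
After N polarizers: T = 0.671^(N−1). Require T < 0.23 ⇒ N−1 > ln(0.23)/ln(0.671) = 3.68, so N−1 ≥ 4 and N = 5.
Check: N=5 gives T = 0.2027 < 0.23; N=4 gives T = 0.3021.

N = 5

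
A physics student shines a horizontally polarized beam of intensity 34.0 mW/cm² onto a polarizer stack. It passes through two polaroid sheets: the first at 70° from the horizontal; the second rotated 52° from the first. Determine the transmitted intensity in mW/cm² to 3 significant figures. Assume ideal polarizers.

I ≈ 1.51 mW/cm²

I₁ = 34.0 mW/cm² · cos²(70°) = 3.977 mW/cm².
I₂ = I₁ · cos²(52°) = 3.977 · 0.379 = 1.508 mW/cm².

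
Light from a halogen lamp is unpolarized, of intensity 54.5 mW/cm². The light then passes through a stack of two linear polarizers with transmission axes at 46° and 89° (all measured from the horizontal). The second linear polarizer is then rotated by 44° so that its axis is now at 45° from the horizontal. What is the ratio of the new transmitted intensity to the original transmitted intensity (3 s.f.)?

I_new/I_old ≈ 1.87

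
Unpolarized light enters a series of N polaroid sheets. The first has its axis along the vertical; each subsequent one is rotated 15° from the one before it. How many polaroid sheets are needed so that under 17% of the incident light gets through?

N = 17

First polarizer halves the unpolarized light: factor 1/2.
Each further stage multiplies by cos²(15°) = 0.933.
After N polarizers: T = 0.5·0.933^(N−1). Require T < 0.17 ⇒ N−1 > ln(0.17/0.5)/ln(0.933) = 15.56, so N−1 ≥ 16 and N = 17.
Check: N=17 gives T = 0.1649 < 0.17; N=16 gives T = 0.1767.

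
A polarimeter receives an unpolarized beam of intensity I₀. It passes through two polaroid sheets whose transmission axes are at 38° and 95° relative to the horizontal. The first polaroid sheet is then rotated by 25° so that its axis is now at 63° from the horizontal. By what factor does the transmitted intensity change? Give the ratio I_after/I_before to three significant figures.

I_new/I_old ≈ 2.42

Before rotation:
Unpolarized light through the first polarizer → I₁ = ½ I₀, now polarized at 38°.
I₂ = I₁ cos²(95° − 38°) = 0.5 I₀ · cos²(57°) = 0.1483 I₀.
After rotation:
Unpolarized light through the first polarizer → I₁ = ½ I₀, now polarized at 63°.
I₂ = I₁ cos²(95° − 63°) = 0.5 I₀ · cos²(32°) = 0.3596 I₀.
Ratio = 0.3596 / 0.1483 = 2.425.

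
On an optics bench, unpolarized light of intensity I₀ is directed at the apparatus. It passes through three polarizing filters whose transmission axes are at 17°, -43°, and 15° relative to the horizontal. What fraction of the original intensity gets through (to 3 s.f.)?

≈ 0.0351 I₀

Unpolarized light through the first polarizer → I₁ = ½ I₀, now polarized at 17°.
I₂ = I₁ cos²(-43° − 17°) = 0.5 I₀ · cos²(60°) = 0.125 I₀.
I₃ = I₂ cos²(15° + 43°) = 0.125 I₀ · cos²(58°) = 0.0351 I₀.
Transmitted fraction = 0.0351.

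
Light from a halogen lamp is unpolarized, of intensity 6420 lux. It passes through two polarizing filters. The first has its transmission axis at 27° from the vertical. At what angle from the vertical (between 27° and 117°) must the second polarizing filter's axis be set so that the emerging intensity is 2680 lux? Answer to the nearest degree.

θ ≈ 51°

Unpolarized light through the first polarizer → I₁ = ½ I₀, now polarized at 27°.
Target fraction: 2680 / 6420 lux = 0.4174 of I₀.
Need I₂/I₀ = 0.4174, so cos²(θ − 27°) = 0.4174 / 0.5 = 0.8349.
θ − 27° = arccos(√0.8349) = 24.0°, giving θ ≈ 27 + 24.0 = 51.0°.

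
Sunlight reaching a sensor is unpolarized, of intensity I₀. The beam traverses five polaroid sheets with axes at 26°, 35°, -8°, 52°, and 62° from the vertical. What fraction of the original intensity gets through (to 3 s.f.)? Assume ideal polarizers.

Unpolarized light through the first polarizer → I₁ = ½ I₀, now polarized at 26°.
I₂ = I₁ cos²(35° − 26°) = 0.5 I₀ · cos²(9°) = 0.4878 I₀.
I₃ = I₂ cos²(-8° − 35°) = 0.4878 I₀ · cos²(43°) = 0.2609 I₀.
I₄ = I₃ cos²(52° + 8°) = 0.2609 I₀ · cos²(60°) = 0.06522 I₀.
I₅ = I₄ cos²(62° − 52°) = 0.06522 I₀ · cos²(10°) = 0.06326 I₀.
Transmitted fraction = 0.06326.

≈ 0.0633 I₀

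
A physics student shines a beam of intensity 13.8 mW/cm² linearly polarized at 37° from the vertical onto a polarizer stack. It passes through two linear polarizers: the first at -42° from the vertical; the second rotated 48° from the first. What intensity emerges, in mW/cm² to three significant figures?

I₁ = 13.8 mW/cm² · cos²(79°) = 0.5024 mW/cm².
I₂ = I₁ · cos²(48°) = 0.5024 · 0.4477 = 0.225 mW/cm².

I ≈ 0.225 mW/cm²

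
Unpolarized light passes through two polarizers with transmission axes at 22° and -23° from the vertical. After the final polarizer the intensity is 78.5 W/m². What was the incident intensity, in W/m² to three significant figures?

I₀ ≈ 314 W/m²

Unpolarized light through the first polarizer → I₁ = ½ I₀, now polarized at 22°.
I₂ = I₁ cos²(-23° − 22°) = 0.5 I₀ · cos²(45°) = 0.25 I₀.
So 78.5 W/m² = 0.25 I₀, giving I₀ = 78.5/0.25 = 314 W/m².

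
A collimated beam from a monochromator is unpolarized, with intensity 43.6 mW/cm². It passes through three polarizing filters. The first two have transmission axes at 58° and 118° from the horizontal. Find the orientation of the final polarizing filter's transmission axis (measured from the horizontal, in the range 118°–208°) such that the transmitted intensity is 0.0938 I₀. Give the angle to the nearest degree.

Unpolarized light through the first polarizer → I₁ = ½ I₀, now polarized at 58°.
I₂ = I₁ cos²(118° − 58°) = 0.5 I₀ · cos²(60°) = 0.125 I₀.
Need I₃/I₀ = 0.0938, so cos²(θ − 118°) = 0.0938 / 0.125 = 0.7504.
θ − 118° = arccos(√0.7504) = 30.0°, giving θ ≈ 118 + 30.0 = 148.0°.

θ ≈ 148°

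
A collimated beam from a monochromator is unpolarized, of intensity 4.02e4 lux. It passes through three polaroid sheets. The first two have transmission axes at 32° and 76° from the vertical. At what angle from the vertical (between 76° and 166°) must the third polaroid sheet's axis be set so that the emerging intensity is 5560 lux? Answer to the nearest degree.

θ ≈ 119°

Unpolarized light through the first polarizer → I₁ = ½ I₀, now polarized at 32°.
I₂ = I₁ cos²(76° − 32°) = 0.5 I₀ · cos²(44°) = 0.2587 I₀.
Target fraction: 5560 / 4.02e4 lux = 0.1383 of I₀.
Need I₃/I₀ = 0.1383, so cos²(θ − 76°) = 0.1383 / 0.2587 = 0.5346.
θ − 76° = arccos(√0.5346) = 43.0°, giving θ ≈ 76 + 43.0 = 119.0°.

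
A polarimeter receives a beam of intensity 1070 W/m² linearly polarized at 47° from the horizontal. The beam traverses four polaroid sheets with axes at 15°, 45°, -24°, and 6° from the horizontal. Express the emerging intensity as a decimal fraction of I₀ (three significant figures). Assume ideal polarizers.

I/I₀ ≈ 0.0520

I₁ = 1070 W/m² · cos²(32°) = 769.5 W/m².
I₂ = I₁ · cos²(30°) = 769.5 · 0.75 = 577.1 W/m².
I₃ = I₂ · cos²(69°) = 577.1 · 0.1284 = 74.12 W/m².
I₄ = I₃ · cos²(30°) = 74.12 · 0.75 = 55.59 W/m².
Transmitted fraction = 0.05195.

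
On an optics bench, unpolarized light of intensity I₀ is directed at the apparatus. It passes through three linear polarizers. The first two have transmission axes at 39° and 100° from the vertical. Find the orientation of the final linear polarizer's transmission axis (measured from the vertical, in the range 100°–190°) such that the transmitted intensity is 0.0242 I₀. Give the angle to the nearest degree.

θ ≈ 163°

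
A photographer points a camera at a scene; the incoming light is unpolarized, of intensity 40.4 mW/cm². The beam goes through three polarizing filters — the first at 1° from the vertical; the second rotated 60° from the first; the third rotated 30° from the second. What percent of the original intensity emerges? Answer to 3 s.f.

Unpolarized light through the first polarizer → I₁ = 40.4 mW/cm²/2 = 20.2 mW/cm², polarized at 1°.
I₂ = I₁ · cos²(60°) = 20.2 · 0.25 = 5.05 mW/cm².
I₃ = I₂ · cos²(30°) = 5.05 · 0.75 = 3.788 mW/cm².
That is 9.375% of the incident intensity.

≈ 9.38%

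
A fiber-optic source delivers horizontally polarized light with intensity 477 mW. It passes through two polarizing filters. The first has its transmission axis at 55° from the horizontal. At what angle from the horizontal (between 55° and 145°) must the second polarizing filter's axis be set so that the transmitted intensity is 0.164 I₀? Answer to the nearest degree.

By Malus's law, I₁ = I₀ cos²(55° − 0°) = I₀ cos²(55°) = 0.329 I₀.
Need I₂/I₀ = 0.164, so cos²(θ − 55°) = 0.164 / 0.329 = 0.4985.
θ − 55° = arccos(√0.4985) = 45.1°, giving θ ≈ 55 + 45.1 = 100.1°.

θ ≈ 100°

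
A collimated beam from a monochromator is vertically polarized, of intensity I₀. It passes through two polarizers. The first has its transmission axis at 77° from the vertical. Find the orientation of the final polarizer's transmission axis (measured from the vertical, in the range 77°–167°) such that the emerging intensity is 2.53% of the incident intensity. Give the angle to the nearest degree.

I₁ = I₀ cos²(77° − 0°) = I₀ cos²(77°) = 0.0506 I₀.
Need I₂/I₀ = 0.0253, so cos²(θ − 77°) = 0.0253 / 0.0506 = 0.5.
θ − 77° = arccos(√0.5) = 45.0°, giving θ ≈ 77 + 45.0 = 122.0°.

θ ≈ 122°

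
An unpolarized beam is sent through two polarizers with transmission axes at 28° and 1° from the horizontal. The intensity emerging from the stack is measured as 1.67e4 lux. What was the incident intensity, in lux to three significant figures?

I₀ ≈ 4.21e4 lux

Unpolarized light through the first polarizer → I₁ = ½ I₀, now polarized at 28°.
I₂ = I₁ cos²(1° − 28°) = 0.5 I₀ · cos²(27°) = 0.3969 I₀.
So 1.67e4 lux = 0.3969 I₀, giving I₀ = 1.67e4/0.3969 = 4.207e+04 lux.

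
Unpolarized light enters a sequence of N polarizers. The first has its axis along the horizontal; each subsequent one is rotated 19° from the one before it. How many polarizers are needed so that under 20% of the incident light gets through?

N = 10

First polarizer halves the unpolarized light: factor 1/2.
Each further stage multiplies by cos²(19°) = 0.894.
After N polarizers: T = 0.5·0.894^(N−1). Require T < 0.20 ⇒ N−1 > ln(0.20/0.5)/ln(0.894) = 8.18, so N−1 ≥ 9 and N = 10.
Check: N=10 gives T = 0.1824 < 0.20; N=9 gives T = 0.204.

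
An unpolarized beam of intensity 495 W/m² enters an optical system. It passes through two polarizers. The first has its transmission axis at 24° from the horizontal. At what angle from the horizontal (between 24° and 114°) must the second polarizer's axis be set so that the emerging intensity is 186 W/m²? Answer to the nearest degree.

Unpolarized light through the first polarizer → I₁ = ½ I₀, now polarized at 24°.
Target fraction: 186 / 495 W/m² = 0.3758 of I₀.
Need I₂/I₀ = 0.3758, so cos²(θ − 24°) = 0.3758 / 0.5 = 0.7515.
θ − 24° = arccos(√0.7515) = 29.9°, giving θ ≈ 24 + 29.9 = 53.9°.

θ ≈ 54°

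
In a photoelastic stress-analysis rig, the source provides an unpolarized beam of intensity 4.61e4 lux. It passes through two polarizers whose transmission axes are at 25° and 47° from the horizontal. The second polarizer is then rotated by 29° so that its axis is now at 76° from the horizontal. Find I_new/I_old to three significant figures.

I_new/I_old ≈ 0.461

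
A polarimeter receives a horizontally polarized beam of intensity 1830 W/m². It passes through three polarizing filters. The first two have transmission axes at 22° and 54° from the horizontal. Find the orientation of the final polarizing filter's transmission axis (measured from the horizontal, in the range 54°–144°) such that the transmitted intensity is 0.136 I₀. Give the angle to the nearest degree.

θ ≈ 116°

By Malus's law, I₁ = I₀ cos²(22° − 0°) = I₀ cos²(22°) = 0.8597 I₀.
I₂ = I₁ cos²(54° − 22°) = 0.8597 I₀ · cos²(32°) = 0.6183 I₀.
Need I₃/I₀ = 0.136, so cos²(θ − 54°) = 0.136 / 0.6183 = 0.22.
θ − 54° = arccos(√0.22) = 62.0°, giving θ ≈ 54 + 62.0 = 116.0°.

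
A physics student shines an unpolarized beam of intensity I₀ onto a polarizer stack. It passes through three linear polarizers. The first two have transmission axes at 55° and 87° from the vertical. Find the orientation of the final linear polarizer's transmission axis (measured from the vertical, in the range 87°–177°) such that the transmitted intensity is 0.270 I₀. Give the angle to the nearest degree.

θ ≈ 117°

Unpolarized light through the first polarizer → I₁ = ½ I₀, now polarized at 55°.
I₂ = I₁ cos²(87° − 55°) = 0.5 I₀ · cos²(32°) = 0.3596 I₀.
Need I₃/I₀ = 0.27, so cos²(θ − 87°) = 0.27 / 0.3596 = 0.7508.
θ − 87° = arccos(√0.7508) = 29.9°, giving θ ≈ 87 + 29.9 = 116.9°.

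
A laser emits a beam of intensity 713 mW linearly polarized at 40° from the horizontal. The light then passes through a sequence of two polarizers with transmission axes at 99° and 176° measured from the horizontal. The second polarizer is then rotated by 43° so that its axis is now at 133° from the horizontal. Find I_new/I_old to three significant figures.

I_new/I_old ≈ 13.6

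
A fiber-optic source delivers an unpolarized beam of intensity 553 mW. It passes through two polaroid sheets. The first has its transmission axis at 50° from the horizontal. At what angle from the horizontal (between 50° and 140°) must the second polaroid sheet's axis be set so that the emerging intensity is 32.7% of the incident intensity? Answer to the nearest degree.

Unpolarized light through the first polarizer → I₁ = ½ I₀, now polarized at 50°.
Need I₂/I₀ = 0.327, so cos²(θ − 50°) = 0.327 / 0.5 = 0.654.
θ − 50° = arccos(√0.654) = 36.0°, giving θ ≈ 50 + 36.0 = 86.0°.

θ ≈ 86°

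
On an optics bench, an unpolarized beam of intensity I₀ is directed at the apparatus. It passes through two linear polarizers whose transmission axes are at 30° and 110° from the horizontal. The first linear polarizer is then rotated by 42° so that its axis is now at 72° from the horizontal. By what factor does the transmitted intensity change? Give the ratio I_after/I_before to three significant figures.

I_new/I_old ≈ 20.6

Before rotation:
Unpolarized light through the first polarizer → I₁ = ½ I₀, now polarized at 30°.
I₂ = I₁ cos²(110° − 30°) = 0.5 I₀ · cos²(80°) = 0.01508 I₀.
After rotation:
Unpolarized light through the first polarizer → I₁ = ½ I₀, now polarized at 72°.
I₂ = I₁ cos²(110° − 72°) = 0.5 I₀ · cos²(38°) = 0.3105 I₀.
Ratio = 0.3105 / 0.01508 = 20.59.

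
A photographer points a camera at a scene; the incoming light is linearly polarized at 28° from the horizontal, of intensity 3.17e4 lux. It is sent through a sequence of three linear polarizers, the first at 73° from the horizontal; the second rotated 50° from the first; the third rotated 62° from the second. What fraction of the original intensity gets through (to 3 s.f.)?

I/I₀ ≈ 0.0455

I₁ = 3.17e4 lux · cos²(45°) = 1.585e+04 lux.
I₂ = I₁ · cos²(50°) = 1.585e+04 · 0.4132 = 6549 lux.
I₃ = I₂ · cos²(62°) = 6549 · 0.2204 = 1443 lux.
Transmitted fraction = 0.04553.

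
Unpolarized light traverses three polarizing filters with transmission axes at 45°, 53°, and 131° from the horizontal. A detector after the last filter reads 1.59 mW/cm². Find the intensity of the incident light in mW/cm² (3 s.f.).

Unpolarized light through the first polarizer → I₁ = ½ I₀, now polarized at 45°.
I₂ = I₁ cos²(53° − 45°) = 0.5 I₀ · cos²(8°) = 0.4903 I₀.
I₃ = I₂ cos²(131° − 53°) = 0.4903 I₀ · cos²(78°) = 0.02119 I₀.
So 1.59 mW/cm² = 0.02119 I₀, giving I₀ = 1.59/0.02119 = 75.02 mW/cm².

I₀ ≈ 75.0 mW/cm²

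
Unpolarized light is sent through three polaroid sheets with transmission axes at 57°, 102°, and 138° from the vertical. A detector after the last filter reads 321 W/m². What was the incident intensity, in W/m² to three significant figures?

Unpolarized light through the first polarizer → I₁ = ½ I₀, now polarized at 57°.
I₂ = I₁ cos²(102° − 57°) = 0.5 I₀ · cos²(45°) = 0.25 I₀.
I₃ = I₂ cos²(138° − 102°) = 0.25 I₀ · cos²(36°) = 0.1636 I₀.
So 321 W/m² = 0.1636 I₀, giving I₀ = 321/0.1636 = 1962 W/m².

I₀ ≈ 1960 W/m²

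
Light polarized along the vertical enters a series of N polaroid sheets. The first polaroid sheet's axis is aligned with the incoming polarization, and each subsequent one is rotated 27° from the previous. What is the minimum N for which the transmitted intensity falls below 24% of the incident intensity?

N = 8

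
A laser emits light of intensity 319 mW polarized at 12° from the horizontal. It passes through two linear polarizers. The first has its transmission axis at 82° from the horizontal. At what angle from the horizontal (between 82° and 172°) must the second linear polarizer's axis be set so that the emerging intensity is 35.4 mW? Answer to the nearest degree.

θ ≈ 95°

I₁ = I₀ cos²(82° − 12°) = I₀ cos²(70°) = 0.117 I₀.
Target fraction: 35.4 / 319 mW = 0.111 of I₀.
Need I₂/I₀ = 0.111, so cos²(θ − 82°) = 0.111 / 0.117 = 0.9487.
θ − 82° = arccos(√0.9487) = 13.1°, giving θ ≈ 82 + 13.1 = 95.1°.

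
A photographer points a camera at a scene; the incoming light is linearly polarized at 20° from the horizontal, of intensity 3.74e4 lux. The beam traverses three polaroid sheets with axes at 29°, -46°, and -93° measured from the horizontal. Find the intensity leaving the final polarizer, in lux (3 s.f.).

By Malus's law, I₁ = 3.74e4 lux · cos²(9°) = 3.648e+04 lux.
I₂ = I₁ · cos²(75°) = 3.648e+04 · 0.06699 = 2444 lux.
I₃ = I₂ · cos²(47°) = 2444 · 0.4651 = 1137 lux.

I ≈ 1140 lux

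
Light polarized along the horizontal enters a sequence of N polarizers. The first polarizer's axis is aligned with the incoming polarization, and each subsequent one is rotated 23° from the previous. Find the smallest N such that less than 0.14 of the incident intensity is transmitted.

First polarizer is aligned with the polarization: full transmission.
Each further stage multiplies by cos²(23°) = 0.8473.
After N polarizers: T = 0.8473^(N−1). Require T < 0.14 ⇒ N−1 > ln(0.14)/ln(0.8473) = 11.87, so N−1 ≥ 12 and N = 13.
Check: N=13 gives T = 0.137 < 0.14; N=12 gives T = 0.1616.

N = 13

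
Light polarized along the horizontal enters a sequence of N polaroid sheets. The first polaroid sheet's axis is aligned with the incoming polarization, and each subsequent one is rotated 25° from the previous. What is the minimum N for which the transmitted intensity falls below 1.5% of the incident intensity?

N = 23

First polarizer is aligned with the polarization: full transmission.
Each further stage multiplies by cos²(25°) = 0.8214.
After N polarizers: T = 0.8214^(N−1). Require T < 0.015 ⇒ N−1 > ln(0.015)/ln(0.8214) = 21.35, so N−1 ≥ 22 and N = 23.
Check: N=23 gives T = 0.01319 < 0.015; N=22 gives T = 0.01605.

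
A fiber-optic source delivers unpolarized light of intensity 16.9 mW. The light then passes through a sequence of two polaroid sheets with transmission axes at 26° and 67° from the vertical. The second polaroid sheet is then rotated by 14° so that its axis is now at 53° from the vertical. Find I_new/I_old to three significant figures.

I_new/I_old ≈ 1.39

Before rotation:
Unpolarized light through the first polarizer → I₁ = ½ I₀, now polarized at 26°.
I₂ = I₁ cos²(67° − 26°) = 0.5 I₀ · cos²(41°) = 0.2848 I₀.
After rotation:
Unpolarized light through the first polarizer → I₁ = ½ I₀, now polarized at 26°.
I₂ = I₁ cos²(53° − 26°) = 0.5 I₀ · cos²(27°) = 0.3969 I₀.
Ratio = 0.3969 / 0.2848 = 1.394.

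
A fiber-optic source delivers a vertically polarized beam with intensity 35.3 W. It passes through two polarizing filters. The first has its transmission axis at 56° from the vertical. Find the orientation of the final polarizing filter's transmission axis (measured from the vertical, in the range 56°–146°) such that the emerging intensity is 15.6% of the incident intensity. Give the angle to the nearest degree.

I₁ = I₀ cos²(56° − 0°) = I₀ cos²(56°) = 0.3127 I₀.
Need I₂/I₀ = 0.156, so cos²(θ − 56°) = 0.156 / 0.3127 = 0.4989.
θ − 56° = arccos(√0.4989) = 45.1°, giving θ ≈ 56 + 45.1 = 101.1°.

θ ≈ 101°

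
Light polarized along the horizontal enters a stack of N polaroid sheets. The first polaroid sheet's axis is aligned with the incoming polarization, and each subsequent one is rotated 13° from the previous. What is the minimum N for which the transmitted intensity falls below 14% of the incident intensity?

First polarizer is aligned with the polarization: full transmission.
Each further stage multiplies by cos²(13°) = 0.9494.
After N polarizers: T = 0.9494^(N−1). Require T < 0.14 ⇒ N−1 > ln(0.14)/ln(0.9494) = 37.86, so N−1 ≥ 38 and N = 39.
Check: N=39 gives T = 0.139 < 0.14; N=38 gives T = 0.1464.

N = 39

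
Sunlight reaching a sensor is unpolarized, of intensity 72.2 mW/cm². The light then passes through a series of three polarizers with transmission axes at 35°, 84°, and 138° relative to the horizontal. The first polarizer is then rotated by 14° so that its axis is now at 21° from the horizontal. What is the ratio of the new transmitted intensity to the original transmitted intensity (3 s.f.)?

Before rotation:
Unpolarized light through the first polarizer → I₁ = ½ I₀, now polarized at 35°.
I₂ = I₁ cos²(84° − 35°) = 0.5 I₀ · cos²(49°) = 0.2152 I₀.
I₃ = I₂ cos²(138° − 84°) = 0.2152 I₀ · cos²(54°) = 0.07435 I₀.
After rotation:
Unpolarized light through the first polarizer → I₁ = ½ I₀, now polarized at 21°.
I₂ = I₁ cos²(84° − 21°) = 0.5 I₀ · cos²(63°) = 0.1031 I₀.
I₃ = I₂ cos²(138° − 84°) = 0.1031 I₀ · cos²(54°) = 0.0356 I₀.
Ratio = 0.0356 / 0.07435 = 0.4789.

I_new/I_old ≈ 0.479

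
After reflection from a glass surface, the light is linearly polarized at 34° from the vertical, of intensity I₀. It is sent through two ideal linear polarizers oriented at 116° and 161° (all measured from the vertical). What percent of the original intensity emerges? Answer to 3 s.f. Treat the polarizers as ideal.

≈ 0.968%

I₁ = I₀ cos²(116° − 34°) = I₀ cos²(82°) = 0.01937 I₀.
I₂ = I₁ cos²(161° − 116°) = 0.01937 I₀ · cos²(45°) = 0.009685 I₀.
That is 0.9685% of the incident intensity.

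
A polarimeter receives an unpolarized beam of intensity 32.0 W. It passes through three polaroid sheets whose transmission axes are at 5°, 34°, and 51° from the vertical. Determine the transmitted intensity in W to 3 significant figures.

Unpolarized light through the first polarizer → I₁ = 32.0 W/2 = 16 W, polarized at 5°.
I₂ = I₁ · cos²(29°) = 16 · 0.765 = 12.24 W.
I₃ = I₂ · cos²(17°) = 12.24 · 0.9145 = 11.19 W.

I ≈ 11.2 W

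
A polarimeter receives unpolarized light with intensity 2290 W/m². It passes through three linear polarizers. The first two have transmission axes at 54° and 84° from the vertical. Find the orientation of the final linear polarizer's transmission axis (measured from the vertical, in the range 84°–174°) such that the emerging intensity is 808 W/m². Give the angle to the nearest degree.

Unpolarized light through the first polarizer → I₁ = ½ I₀, now polarized at 54°.
I₂ = I₁ cos²(84° − 54°) = 0.5 I₀ · cos²(30°) = 0.375 I₀.
Target fraction: 808 / 2290 W/m² = 0.3528 of I₀.
Need I₃/I₀ = 0.3528, so cos²(θ − 84°) = 0.3528 / 0.375 = 0.9409.
θ − 84° = arccos(√0.9409) = 14.1°, giving θ ≈ 84 + 14.1 = 98.1°.

θ ≈ 98°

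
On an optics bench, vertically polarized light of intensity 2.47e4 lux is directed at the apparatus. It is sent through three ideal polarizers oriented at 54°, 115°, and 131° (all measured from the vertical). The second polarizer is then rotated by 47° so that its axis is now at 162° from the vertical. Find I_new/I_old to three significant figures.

I_new/I_old ≈ 0.323

Before rotation:
I₁ = I₀ cos²(54° − 0°) = I₀ cos²(54°) = 0.3455 I₀.
I₂ = I₁ cos²(115° − 54°) = 0.3455 I₀ · cos²(61°) = 0.0812 I₀.
I₃ = I₂ cos²(131° − 115°) = 0.0812 I₀ · cos²(16°) = 0.07503 I₀.
After rotation:
I₁ = I₀ cos²(54° − 0°) = I₀ cos²(54°) = 0.3455 I₀.
Angle between axes 1 and 2: 72°. I₂ = 0.3455 I₀ · cos²(72°) = 0.03299 I₀.
I₃ = I₂ cos²(131° − 162°) = 0.03299 I₀ · cos²(31°) = 0.02424 I₀.
Ratio = 0.02424 / 0.07503 = 0.3231.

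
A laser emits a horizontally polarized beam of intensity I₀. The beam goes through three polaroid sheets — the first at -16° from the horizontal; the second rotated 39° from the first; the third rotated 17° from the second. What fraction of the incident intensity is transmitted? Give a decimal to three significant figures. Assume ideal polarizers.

I₁ = I₀ cos²(-16° − 0°) = I₀ cos²(16°) = 0.924 I₀.
I₂ = I₁ cos²(39°) = 0.924 · 0.604 I₀ = 0.5581 I₀.
I₃ = I₂ cos²(17°) = 0.5581 · 0.9145 I₀ = 0.5104 I₀.
Transmitted fraction = 0.5104.

≈ 0.510 I₀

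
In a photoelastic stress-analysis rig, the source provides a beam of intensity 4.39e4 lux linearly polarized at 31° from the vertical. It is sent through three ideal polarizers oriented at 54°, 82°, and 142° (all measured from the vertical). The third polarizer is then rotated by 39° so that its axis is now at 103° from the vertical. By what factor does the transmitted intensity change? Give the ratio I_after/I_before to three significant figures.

I_new/I_old ≈ 3.49

Before rotation:
I₁ = I₀ cos²(54° − 31°) = I₀ cos²(23°) = 0.8473 I₀.
I₂ = I₁ cos²(82° − 54°) = 0.8473 I₀ · cos²(28°) = 0.6606 I₀.
I₃ = I₂ cos²(142° − 82°) = 0.6606 I₀ · cos²(60°) = 0.1651 I₀.
After rotation:
I₁ = I₀ cos²(54° − 31°) = I₀ cos²(23°) = 0.8473 I₀.
I₂ = I₁ cos²(82° − 54°) = 0.8473 I₀ · cos²(28°) = 0.6606 I₀.
I₃ = I₂ cos²(103° − 82°) = 0.6606 I₀ · cos²(21°) = 0.5757 I₀.
Ratio = 0.5757 / 0.1651 = 3.486.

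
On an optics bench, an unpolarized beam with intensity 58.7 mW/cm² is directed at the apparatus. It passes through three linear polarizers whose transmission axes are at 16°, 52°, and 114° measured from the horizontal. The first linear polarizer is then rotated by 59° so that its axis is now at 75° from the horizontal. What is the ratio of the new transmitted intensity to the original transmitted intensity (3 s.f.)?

I_new/I_old ≈ 1.29

Before rotation:
Unpolarized light through the first polarizer → I₁ = ½ I₀, now polarized at 16°.
I₂ = I₁ cos²(52° − 16°) = 0.5 I₀ · cos²(36°) = 0.3273 I₀.
I₃ = I₂ cos²(114° − 52°) = 0.3273 I₀ · cos²(62°) = 0.07213 I₀.
After rotation:
Unpolarized light through the first polarizer → I₁ = ½ I₀, now polarized at 75°.
I₂ = I₁ cos²(52° − 75°) = 0.5 I₀ · cos²(23°) = 0.4237 I₀.
I₃ = I₂ cos²(114° − 52°) = 0.4237 I₀ · cos²(62°) = 0.09338 I₀.
Ratio = 0.09338 / 0.07213 = 1.295.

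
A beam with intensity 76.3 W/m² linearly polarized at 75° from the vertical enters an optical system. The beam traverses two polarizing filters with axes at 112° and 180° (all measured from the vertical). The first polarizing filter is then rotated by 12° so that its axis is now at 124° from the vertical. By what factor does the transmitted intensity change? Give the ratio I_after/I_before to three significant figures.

Before rotation:
By Malus's law, I₁ = I₀ cos²(112° − 75°) = I₀ cos²(37°) = 0.6378 I₀.
I₂ = I₁ cos²(180° − 112°) = 0.6378 I₀ · cos²(68°) = 0.08951 I₀.
After rotation:
I₁ = I₀ cos²(124° − 75°) = I₀ cos²(49°) = 0.4304 I₀.
I₂ = I₁ cos²(180° − 124°) = 0.4304 I₀ · cos²(56°) = 0.1346 I₀.
Ratio = 0.1346 / 0.08951 = 1.504.

I_new/I_old ≈ 1.50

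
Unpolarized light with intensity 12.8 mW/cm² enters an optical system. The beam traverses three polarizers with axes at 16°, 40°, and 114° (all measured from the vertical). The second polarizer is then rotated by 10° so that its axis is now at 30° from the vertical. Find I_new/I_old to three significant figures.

Before rotation:
Unpolarized light through the first polarizer → I₁ = ½ I₀, now polarized at 16°.
I₂ = I₁ cos²(40° − 16°) = 0.5 I₀ · cos²(24°) = 0.4173 I₀.
I₃ = I₂ cos²(114° − 40°) = 0.4173 I₀ · cos²(74°) = 0.0317 I₀.
After rotation:
Unpolarized light through the first polarizer → I₁ = ½ I₀, now polarized at 16°.
I₂ = I₁ cos²(30° − 16°) = 0.5 I₀ · cos²(14°) = 0.4707 I₀.
I₃ = I₂ cos²(114° − 30°) = 0.4707 I₀ · cos²(84°) = 0.005143 I₀.
Ratio = 0.005143 / 0.0317 = 0.1622.

I_new/I_old ≈ 0.162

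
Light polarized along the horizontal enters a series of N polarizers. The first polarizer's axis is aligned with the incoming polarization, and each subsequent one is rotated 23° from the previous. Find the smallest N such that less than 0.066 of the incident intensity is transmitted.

N = 18

First polarizer is aligned with the polarization: full transmission.
Each further stage multiplies by cos²(23°) = 0.8473.
After N polarizers: T = 0.8473^(N−1). Require T < 0.066 ⇒ N−1 > ln(0.066)/ln(0.8473) = 16.41, so N−1 ≥ 17 and N = 18.
Check: N=18 gives T = 0.05983 < 0.066; N=17 gives T = 0.0706.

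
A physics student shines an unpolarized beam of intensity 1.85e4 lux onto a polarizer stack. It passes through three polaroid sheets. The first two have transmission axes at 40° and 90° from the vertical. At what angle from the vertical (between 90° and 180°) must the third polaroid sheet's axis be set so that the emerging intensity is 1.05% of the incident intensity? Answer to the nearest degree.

θ ≈ 167°

Unpolarized light through the first polarizer → I₁ = ½ I₀, now polarized at 40°.
I₂ = I₁ cos²(90° − 40°) = 0.5 I₀ · cos²(50°) = 0.2066 I₀.
Need I₃/I₀ = 0.0105, so cos²(θ − 90°) = 0.0105 / 0.2066 = 0.05083.
θ − 90° = arccos(√0.05083) = 77.0°, giving θ ≈ 90 + 77.0 = 167.0°.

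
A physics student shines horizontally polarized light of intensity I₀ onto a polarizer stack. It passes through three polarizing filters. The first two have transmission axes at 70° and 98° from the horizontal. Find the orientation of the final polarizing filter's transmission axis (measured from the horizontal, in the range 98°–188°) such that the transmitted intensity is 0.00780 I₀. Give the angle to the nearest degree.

I₁ = I₀ cos²(70° − 0°) = I₀ cos²(70°) = 0.117 I₀.
I₂ = I₁ cos²(98° − 70°) = 0.117 I₀ · cos²(28°) = 0.0912 I₀.
Need I₃/I₀ = 0.0078, so cos²(θ − 98°) = 0.0078 / 0.0912 = 0.08553.
θ − 98° = arccos(√0.08553) = 73.0°, giving θ ≈ 98 + 73.0 = 171.0°.

θ ≈ 171°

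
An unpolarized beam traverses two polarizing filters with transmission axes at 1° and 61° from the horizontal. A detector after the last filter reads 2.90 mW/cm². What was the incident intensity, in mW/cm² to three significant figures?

Unpolarized light through the first polarizer → I₁ = ½ I₀, now polarized at 1°.
I₂ = I₁ cos²(61° − 1°) = 0.5 I₀ · cos²(60°) = 0.125 I₀.
So 2.90 mW/cm² = 0.125 I₀, giving I₀ = 2.90/0.125 = 23.2 mW/cm².

I₀ ≈ 23.2 mW/cm²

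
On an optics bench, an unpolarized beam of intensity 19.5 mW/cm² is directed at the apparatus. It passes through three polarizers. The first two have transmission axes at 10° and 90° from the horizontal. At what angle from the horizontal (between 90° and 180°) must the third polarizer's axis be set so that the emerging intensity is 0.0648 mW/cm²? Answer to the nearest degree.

θ ≈ 152°

Unpolarized light through the first polarizer → I₁ = ½ I₀, now polarized at 10°.
I₂ = I₁ cos²(90° − 10°) = 0.5 I₀ · cos²(80°) = 0.01508 I₀.
Target fraction: 0.0648 / 19.5 mW/cm² = 0.003323 of I₀.
Need I₃/I₀ = 0.003323, so cos²(θ − 90°) = 0.003323 / 0.01508 = 0.2204.
θ − 90° = arccos(√0.2204) = 62.0°, giving θ ≈ 90 + 62.0 = 152.0°.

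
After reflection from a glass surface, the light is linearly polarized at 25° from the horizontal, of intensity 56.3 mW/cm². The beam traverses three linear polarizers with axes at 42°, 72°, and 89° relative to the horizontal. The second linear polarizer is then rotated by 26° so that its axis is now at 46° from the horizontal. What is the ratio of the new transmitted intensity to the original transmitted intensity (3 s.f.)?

Before rotation:
By Malus's law, I₁ = I₀ cos²(42° − 25°) = I₀ cos²(17°) = 0.9145 I₀.
I₂ = I₁ cos²(72° − 42°) = 0.9145 I₀ · cos²(30°) = 0.6859 I₀.
I₃ = I₂ cos²(89° − 72°) = 0.6859 I₀ · cos²(17°) = 0.6273 I₀.
After rotation:
I₁ = I₀ cos²(42° − 25°) = I₀ cos²(17°) = 0.9145 I₀.
I₂ = I₁ cos²(46° − 42°) = 0.9145 I₀ · cos²(4°) = 0.9101 I₀.
I₃ = I₂ cos²(89° − 46°) = 0.9101 I₀ · cos²(43°) = 0.4868 I₀.
Ratio = 0.4868 / 0.6273 = 0.776.

I_new/I_old ≈ 0.776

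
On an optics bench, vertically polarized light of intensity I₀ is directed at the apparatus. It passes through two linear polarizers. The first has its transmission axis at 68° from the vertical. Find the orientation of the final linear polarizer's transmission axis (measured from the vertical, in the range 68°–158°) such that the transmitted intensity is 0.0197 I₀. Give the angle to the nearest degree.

θ ≈ 136°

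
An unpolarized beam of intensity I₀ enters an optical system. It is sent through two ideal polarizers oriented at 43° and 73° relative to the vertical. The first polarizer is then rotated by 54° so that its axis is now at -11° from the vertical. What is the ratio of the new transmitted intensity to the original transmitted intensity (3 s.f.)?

I_new/I_old ≈ 0.0146

Before rotation:
Unpolarized light through the first polarizer → I₁ = ½ I₀, now polarized at 43°.
I₂ = I₁ cos²(73° − 43°) = 0.5 I₀ · cos²(30°) = 0.375 I₀.
After rotation:
Unpolarized light through the first polarizer → I₁ = ½ I₀, now polarized at -11°.
I₂ = I₁ cos²(73° + 11°) = 0.5 I₀ · cos²(84°) = 0.005463 I₀.
Ratio = 0.005463 / 0.375 = 0.01457.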